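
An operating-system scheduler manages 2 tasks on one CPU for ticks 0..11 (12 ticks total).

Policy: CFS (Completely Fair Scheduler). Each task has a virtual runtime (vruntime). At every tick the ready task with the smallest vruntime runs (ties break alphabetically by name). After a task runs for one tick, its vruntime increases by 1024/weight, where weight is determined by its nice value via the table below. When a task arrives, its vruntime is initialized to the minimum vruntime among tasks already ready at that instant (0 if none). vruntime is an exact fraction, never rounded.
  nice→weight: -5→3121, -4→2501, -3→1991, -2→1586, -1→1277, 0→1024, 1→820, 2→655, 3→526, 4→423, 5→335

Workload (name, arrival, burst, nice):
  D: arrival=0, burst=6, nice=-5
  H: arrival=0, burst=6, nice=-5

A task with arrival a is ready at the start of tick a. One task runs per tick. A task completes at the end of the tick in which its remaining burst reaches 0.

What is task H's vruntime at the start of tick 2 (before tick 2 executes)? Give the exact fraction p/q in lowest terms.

t=0: vr[D=0 H=0] → run D
t=1: vr[D=1024/3121 H=0] → run H
t=2: vr[D=1024/3121 H=1024/3121] → run D
t=3: vr[D=2048/3121 H=1024/3121] → run H
t=4: vr[D=2048/3121 H=2048/3121] → run D
t=5: vr[D=3072/3121 H=2048/3121] → run H
t=6: vr[D=3072/3121 H=3072/3121] → run D
t=7: vr[D=4096/3121 H=3072/3121] → run H
t=8: vr[D=4096/3121 H=4096/3121] → run D
t=9: vr[D=5120/3121 H=4096/3121] → run H
t=10: vr[D=5120/3121 H=5120/3121] → run D
t=11: vr[H=5120/3121] → run H

vruntime(H, start of tick 2) = 1024/3121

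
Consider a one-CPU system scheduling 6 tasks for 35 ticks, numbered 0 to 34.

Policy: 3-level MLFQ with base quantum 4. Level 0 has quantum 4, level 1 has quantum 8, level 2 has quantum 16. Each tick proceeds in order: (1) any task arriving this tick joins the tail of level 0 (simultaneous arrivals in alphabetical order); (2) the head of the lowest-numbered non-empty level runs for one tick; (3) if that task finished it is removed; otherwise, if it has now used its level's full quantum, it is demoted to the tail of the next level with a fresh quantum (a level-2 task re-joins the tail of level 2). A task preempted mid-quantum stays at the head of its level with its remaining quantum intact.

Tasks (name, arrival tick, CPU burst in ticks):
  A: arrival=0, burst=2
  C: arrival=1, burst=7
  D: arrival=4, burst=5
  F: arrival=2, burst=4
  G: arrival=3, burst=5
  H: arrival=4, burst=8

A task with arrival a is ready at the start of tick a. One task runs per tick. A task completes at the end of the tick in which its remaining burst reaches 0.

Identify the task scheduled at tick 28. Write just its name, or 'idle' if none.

running at tick 28 = H

t=0: L0/L1/L2 = A/-/- → run A
t=1: L0/L1/L2 = AC/-/- → run A
t=2: L0/L1/L2 = CF/-/- → run C
t=3: L0/L1/L2 = CFG/-/- → run C
t=4: L0/L1/L2 = CFGDH/-/- → run C
t=5: L0/L1/L2 = CFGDH/-/- → run C
t=6: L0/L1/L2 = FGDH/C/- → run F
t=7: L0/L1/L2 = FGDH/C/- → run F
t=8: L0/L1/L2 = FGDH/C/- → run F
t=9: L0/L1/L2 = FGDH/C/- → run F
t=10: L0/L1/L2 = GDH/C/- → run G
t=11: L0/L1/L2 = GDH/C/- → run G
t=12: L0/L1/L2 = GDH/C/- → run G
t=13: L0/L1/L2 = GDH/C/- → run G
t=14: L0/L1/L2 = DH/CG/- → run D
t=15: L0/L1/L2 = DH/CG/- → run D
t=16: L0/L1/L2 = DH/CG/- → run D
t=17: L0/L1/L2 = DH/CG/- → run D
t=18: L0/L1/L2 = H/CGD/- → run H
t=19: L0/L1/L2 = H/CGD/- → run H
t=20: L0/L1/L2 = H/CGD/- → run H
t=21: L0/L1/L2 = H/CGD/- → run H
t=22: L0/L1/L2 = -/CGDH/- → run C
t=23: L0/L1/L2 = -/CGDH/- → run C
t=24: L0/L1/L2 = -/CGDH/- → run C
t=25: L0/L1/L2 = -/GDH/- → run G
t=26: L0/L1/L2 = -/DH/- → run D
t=27: L0/L1/L2 = -/H/- → run H
t=28: L0/L1/L2 = -/H/- → run H
t=29: L0/L1/L2 = -/H/- → run H
t=30: L0/L1/L2 = -/H/- → run H
t=31: (idle)
t=32: (idle)
t=33: (idle)
t=34: (idle)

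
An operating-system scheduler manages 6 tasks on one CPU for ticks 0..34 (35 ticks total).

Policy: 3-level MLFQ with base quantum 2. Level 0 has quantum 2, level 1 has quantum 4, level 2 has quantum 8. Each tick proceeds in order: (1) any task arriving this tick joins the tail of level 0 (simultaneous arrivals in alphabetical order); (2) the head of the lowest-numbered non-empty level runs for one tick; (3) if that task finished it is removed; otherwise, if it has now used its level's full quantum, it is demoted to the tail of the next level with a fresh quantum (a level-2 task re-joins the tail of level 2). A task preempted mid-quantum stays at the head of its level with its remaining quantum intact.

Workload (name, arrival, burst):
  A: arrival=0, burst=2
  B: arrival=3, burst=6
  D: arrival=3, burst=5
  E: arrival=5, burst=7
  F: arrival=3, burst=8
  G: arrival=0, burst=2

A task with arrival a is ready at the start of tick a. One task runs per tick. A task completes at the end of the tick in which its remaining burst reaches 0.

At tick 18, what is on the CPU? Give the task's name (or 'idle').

running at tick 18 = D

t=0: L0/L1/L2 = AG/-/- → run A
t=1: L0/L1/L2 = AG/-/- → run A
t=2: L0/L1/L2 = G/-/- → run G
t=3: L0/L1/L2 = GBDF/-/- → run G
t=4: L0/L1/L2 = BDF/-/- → run B
t=5: L0/L1/L2 = BDFE/-/- → run B
t=6: L0/L1/L2 = DFE/B/- → run D
t=7: L0/L1/L2 = DFE/B/- → run D
t=8: L0/L1/L2 = FE/BD/- → run F
t=9: L0/L1/L2 = FE/BD/- → run F
t=10: L0/L1/L2 = E/BDF/- → run E
t=11: L0/L1/L2 = E/BDF/- → run E
t=12: L0/L1/L2 = -/BDFE/- → run B
t=13: L0/L1/L2 = -/BDFE/- → run B
t=14: L0/L1/L2 = -/BDFE/- → run B
t=15: L0/L1/L2 = -/BDFE/- → run B
t=16: L0/L1/L2 = -/DFE/- → run D
t=17: L0/L1/L2 = -/DFE/- → run D
t=18: L0/L1/L2 = -/DFE/- → run D
t=19: L0/L1/L2 = -/FE/- → run F
t=20: L0/L1/L2 = -/FE/- → run F
t=21: L0/L1/L2 = -/FE/- → run F
t=22: L0/L1/L2 = -/FE/- → run F
t=23: L0/L1/L2 = -/E/F → run E
t=24: L0/L1/L2 = -/E/F → run E
t=25: L0/L1/L2 = -/E/F → run E
t=26: L0/L1/L2 = -/E/F → run E
t=27: L0/L1/L2 = -/-/FE → run F
t=28: L0/L1/L2 = -/-/FE → run F
t=29: L0/L1/L2 = -/-/E → run E
t=30: (idle)
t=31: (idle)
t=32: (idle)
t=33: (idle)
t=34: (idle)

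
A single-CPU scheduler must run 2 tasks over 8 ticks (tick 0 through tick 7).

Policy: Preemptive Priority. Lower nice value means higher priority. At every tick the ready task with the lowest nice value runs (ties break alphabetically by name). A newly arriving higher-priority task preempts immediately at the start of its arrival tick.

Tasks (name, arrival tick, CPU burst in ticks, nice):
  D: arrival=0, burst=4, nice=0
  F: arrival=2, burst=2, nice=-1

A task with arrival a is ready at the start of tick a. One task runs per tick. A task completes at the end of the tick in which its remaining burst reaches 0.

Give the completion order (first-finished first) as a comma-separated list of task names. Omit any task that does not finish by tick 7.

completion order = F, D

t=0: ready={D} → run D
t=1: ready={D} → run D
t=2: ready={D,F} → run F
t=3: ready={D,F} → run F
t=4: ready={D} → run D
t=5: ready={D} → run D
t=6: (idle)
t=7: (idle)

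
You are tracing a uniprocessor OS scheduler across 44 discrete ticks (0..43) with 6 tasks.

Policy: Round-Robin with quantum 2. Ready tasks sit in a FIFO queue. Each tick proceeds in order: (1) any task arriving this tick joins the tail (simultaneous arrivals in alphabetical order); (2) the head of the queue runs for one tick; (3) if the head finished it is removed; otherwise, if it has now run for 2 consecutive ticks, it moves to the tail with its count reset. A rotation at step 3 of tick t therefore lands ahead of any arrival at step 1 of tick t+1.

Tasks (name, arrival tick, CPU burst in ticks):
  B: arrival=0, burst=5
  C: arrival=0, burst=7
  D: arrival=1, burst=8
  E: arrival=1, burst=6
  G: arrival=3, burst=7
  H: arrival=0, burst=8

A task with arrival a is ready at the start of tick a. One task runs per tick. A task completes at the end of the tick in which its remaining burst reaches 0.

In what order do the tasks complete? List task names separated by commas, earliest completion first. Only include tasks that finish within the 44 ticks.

completion order = B, E, C, H, D, G

t=0: queue=[B,C,H] q_used=0 → run B
t=1: queue=[B,C,H,D,E] q_used=1 → run B
t=2: queue=[C,H,D,E,B] q_used=0 → run C
t=3: queue=[C,H,D,E,B,G] q_used=1 → run C
t=4: queue=[H,D,E,B,G,C] q_used=0 → run H
t=5: queue=[H,D,E,B,G,C] q_used=1 → run H
t=6: queue=[D,E,B,G,C,H] q_used=0 → run D
t=7: queue=[D,E,B,G,C,H] q_used=1 → run D
t=8: queue=[E,B,G,C,H,D] q_used=0 → run E
t=9: queue=[E,B,G,C,H,D] q_used=1 → run E
t=10: queue=[B,G,C,H,D,E] q_used=0 → run B
t=11: queue=[B,G,C,H,D,E] q_used=1 → run B
t=12: queue=[G,C,H,D,E,B] q_used=0 → run G
t=13: queue=[G,C,H,D,E,B] q_used=1 → run G
t=14: queue=[C,H,D,E,B,G] q_used=0 → run C
t=15: queue=[C,H,D,E,B,G] q_used=1 → run C
t=16: queue=[H,D,E,B,G,C] q_used=0 → run H
t=17: queue=[H,D,E,B,G,C] q_used=1 → run H
t=18: queue=[D,E,B,G,C,H] q_used=0 → run D
t=19: queue=[D,E,B,G,C,H] q_used=1 → run D
t=20: queue=[E,B,G,C,H,D] q_used=0 → run E
t=21: queue=[E,B,G,C,H,D] q_used=1 → run E
t=22: queue=[B,G,C,H,D,E] q_used=0 → run B
t=23: queue=[G,C,H,D,E] q_used=0 → run G
t=24: queue=[G,C,H,D,E] q_used=1 → run G
t=25: queue=[C,H,D,E,G] q_used=0 → run C
t=26: queue=[C,H,D,E,G] q_used=1 → run C
t=27: queue=[H,D,E,G,C] q_used=0 → run H
t=28: queue=[H,D,E,G,C] q_used=1 → run H
t=29: queue=[D,E,G,C,H] q_used=0 → run D
t=30: queue=[D,E,G,C,H] q_used=1 → run D
t=31: queue=[E,G,C,H,D] q_used=0 → run E
t=32: queue=[E,G,C,H,D] q_used=1 → run E
t=33: queue=[G,C,H,D] q_used=0 → run G
t=34: queue=[G,C,H,D] q_used=1 → run G
t=35: queue=[C,H,D,G] q_used=0 → run C
t=36: queue=[H,D,G] q_used=0 → run H
t=37: queue=[H,D,G] q_used=1 → run H
t=38: queue=[D,G] q_used=0 → run D
t=39: queue=[D,G] q_used=1 → run D
t=40: queue=[G] q_used=0 → run G
t=41: (idle)
t=42: (idle)
t=43: (idle)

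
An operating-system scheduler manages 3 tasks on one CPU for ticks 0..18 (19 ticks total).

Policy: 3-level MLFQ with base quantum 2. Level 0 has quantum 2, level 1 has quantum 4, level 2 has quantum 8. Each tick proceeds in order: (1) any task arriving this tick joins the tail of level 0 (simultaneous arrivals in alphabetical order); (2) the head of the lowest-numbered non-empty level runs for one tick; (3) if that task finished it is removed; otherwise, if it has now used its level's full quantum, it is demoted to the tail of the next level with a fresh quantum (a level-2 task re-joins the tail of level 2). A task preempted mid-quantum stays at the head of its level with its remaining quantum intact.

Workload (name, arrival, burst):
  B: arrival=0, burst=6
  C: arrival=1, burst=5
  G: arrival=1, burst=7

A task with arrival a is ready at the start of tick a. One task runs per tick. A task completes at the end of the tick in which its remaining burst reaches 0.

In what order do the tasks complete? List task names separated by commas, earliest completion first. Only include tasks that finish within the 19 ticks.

t=0: L0/L1/L2 = B/-/- → run B
t=1: L0/L1/L2 = BCG/-/- → run B
t=2: L0/L1/L2 = CG/B/- → run C
t=3: L0/L1/L2 = CG/B/- → run C
t=4: L0/L1/L2 = G/BC/- → run G
t=5: L0/L1/L2 = G/BC/- → run G
t=6: L0/L1/L2 = -/BCG/- → run B
t=7: L0/L1/L2 = -/BCG/- → run B
t=8: L0/L1/L2 = -/BCG/- → run B
t=9: L0/L1/L2 = -/BCG/- → run B
t=10: L0/L1/L2 = -/CG/- → run C
t=11: L0/L1/L2 = -/CG/- → run C
t=12: L0/L1/L2 = -/CG/- → run C
t=13: L0/L1/L2 = -/G/- → run G
t=14: L0/L1/L2 = -/G/- → run G
t=15: L0/L1/L2 = -/G/- → run G
t=16: L0/L1/L2 = -/G/- → run G
t=17: L0/L1/L2 = -/-/G → run G
t=18: (idle)

completion order = B, C, G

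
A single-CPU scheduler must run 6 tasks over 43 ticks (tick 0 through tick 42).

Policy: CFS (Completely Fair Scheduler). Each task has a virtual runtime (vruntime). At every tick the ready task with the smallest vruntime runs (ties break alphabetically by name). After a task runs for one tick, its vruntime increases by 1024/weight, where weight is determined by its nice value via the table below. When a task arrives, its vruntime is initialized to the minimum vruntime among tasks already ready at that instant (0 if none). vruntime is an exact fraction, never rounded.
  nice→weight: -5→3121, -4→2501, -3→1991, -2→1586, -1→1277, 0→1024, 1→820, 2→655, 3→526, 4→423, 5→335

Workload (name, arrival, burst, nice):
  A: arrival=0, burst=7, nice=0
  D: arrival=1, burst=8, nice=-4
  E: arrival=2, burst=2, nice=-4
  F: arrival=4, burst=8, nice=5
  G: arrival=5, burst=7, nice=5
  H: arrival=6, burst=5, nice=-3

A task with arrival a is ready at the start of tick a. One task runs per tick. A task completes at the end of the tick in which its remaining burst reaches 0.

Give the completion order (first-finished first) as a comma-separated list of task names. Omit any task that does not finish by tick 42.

completion order = E, H, D, A, G, F

t=0: vr[A=0] → run A
t=1: vr[A=1 D=1] → run A
t=2: vr[A=2 D=1 E=1] → run D
t=3: vr[A=2 D=3525/2501 E=1] → run E
t=4: vr[A=2 D=3525/2501 E=3525/2501 F=3525/2501] → run D
t=5: vr[A=2 D=4549/2501 E=3525/2501 F=3525/2501 G=3525/2501] → run E
t=6: vr[A=2 D=4549/2501 F=3525/2501 G=3525/2501 H=3525/2501] → run F
t=7: vr[A=2 D=4549/2501 F=3741899/837835 G=3525/2501 H=3525/2501] → run G
t=8: vr[A=2 D=4549/2501 F=3741899/837835 G=3741899/837835 H=3525/2501] → run H
t=9: vr[A=2 D=4549/2501 F=3741899/837835 G=3741899/837835 H=9579299/4979491] → run D
t=10: vr[A=2 D=5573/2501 F=3741899/837835 G=3741899/837835 H=9579299/4979491] → run H
t=11: vr[A=2 D=5573/2501 F=3741899/837835 G=3741899/837835 H=12140323/4979491] → run A
t=12: vr[A=3 D=5573/2501 F=3741899/837835 G=3741899/837835 H=12140323/4979491] → run D
t=13: vr[A=3 D=6597/2501 F=3741899/837835 G=3741899/837835 H=12140323/4979491] → run H
t=14: vr[A=3 D=6597/2501 F=3741899/837835 G=3741899/837835 H=14701347/4979491] → run D
t=15: vr[A=3 D=7621/2501 F=3741899/837835 G=3741899/837835 H=14701347/4979491] → run H
t=16: vr[A=3 D=7621/2501 F=3741899/837835 G=3741899/837835 H=17262371/4979491] → run A
t=17: vr[A=4 D=7621/2501 F=3741899/837835 G=3741899/837835 H=17262371/4979491] → run D
t=18: vr[A=4 D=8645/2501 F=3741899/837835 G=3741899/837835 H=17262371/4979491] → run D
t=19: vr[A=4 D=9669/2501 F=3741899/837835 G=3741899/837835 H=17262371/4979491] → run H
t=20: vr[A=4 D=9669/2501 F=3741899/837835 G=3741899/837835] → run D
t=21: vr[A=4 F=3741899/837835 G=3741899/837835] → run A
t=22: vr[A=5 F=3741899/837835 G=3741899/837835] → run F
t=23: vr[A=5 F=6302923/837835 G=3741899/837835] → run G
t=24: vr[A=5 F=6302923/837835 G=6302923/837835] → run A
t=25: vr[A=6 F=6302923/837835 G=6302923/837835] → run A
t=26: vr[F=6302923/837835 G=6302923/837835] → run F
t=27: vr[F=8863947/837835 G=6302923/837835] → run G
t=28: vr[F=8863947/837835 G=8863947/837835] → run F
t=29: vr[F=11424971/837835 G=8863947/837835] → run G
t=30: vr[F=11424971/837835 G=11424971/837835] → run F
t=31: vr[F=2797199/167567 G=11424971/837835] → run G
t=32: vr[F=2797199/167567 G=2797199/167567] → run F
t=33: vr[F=16547019/837835 G=2797199/167567] → run G
t=34: vr[F=16547019/837835 G=16547019/837835] → run F
t=35: vr[F=19108043/837835 G=16547019/837835] → run G
t=36: vr[F=19108043/837835] → run F
t=37: (idle)
t=38: (idle)
t=39: (idle)
t=40: (idle)
t=41: (idle)
t=42: (idle)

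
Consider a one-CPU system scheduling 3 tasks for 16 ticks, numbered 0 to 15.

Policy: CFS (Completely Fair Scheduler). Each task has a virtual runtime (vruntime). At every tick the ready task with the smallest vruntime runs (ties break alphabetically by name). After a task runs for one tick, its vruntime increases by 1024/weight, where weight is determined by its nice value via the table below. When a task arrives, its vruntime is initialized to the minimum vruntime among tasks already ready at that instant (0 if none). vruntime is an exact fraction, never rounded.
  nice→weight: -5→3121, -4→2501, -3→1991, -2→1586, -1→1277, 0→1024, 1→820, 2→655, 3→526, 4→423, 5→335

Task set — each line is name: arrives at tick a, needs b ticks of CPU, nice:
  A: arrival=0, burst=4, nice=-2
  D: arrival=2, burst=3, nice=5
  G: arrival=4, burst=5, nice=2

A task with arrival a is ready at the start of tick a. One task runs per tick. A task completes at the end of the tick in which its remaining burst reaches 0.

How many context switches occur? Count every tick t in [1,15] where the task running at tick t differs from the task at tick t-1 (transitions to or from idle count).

context switches = 8

t=0: vr[A=0] → run A
t=1: vr[A=512/793] → run A
t=2: vr[A=1024/793 D=1024/793] → run A
t=3: vr[A=1536/793 D=1024/793] → run D
t=4: vr[A=1536/793 D=1155072/265655 G=1536/793] → run A
t=5: vr[D=1155072/265655 G=1536/793] → run G
t=6: vr[D=1155072/265655 G=1818112/519415] → run G
t=7: vr[D=1155072/265655 G=2630144/519415] → run D
t=8: vr[D=1967104/265655 G=2630144/519415] → run G
t=9: vr[D=1967104/265655 G=3442176/519415] → run G
t=10: vr[D=1967104/265655 G=4254208/519415] → run D
t=11: vr[G=4254208/519415] → run G
t=12: (idle)
t=13: (idle)
t=14: (idle)
t=15: (idle)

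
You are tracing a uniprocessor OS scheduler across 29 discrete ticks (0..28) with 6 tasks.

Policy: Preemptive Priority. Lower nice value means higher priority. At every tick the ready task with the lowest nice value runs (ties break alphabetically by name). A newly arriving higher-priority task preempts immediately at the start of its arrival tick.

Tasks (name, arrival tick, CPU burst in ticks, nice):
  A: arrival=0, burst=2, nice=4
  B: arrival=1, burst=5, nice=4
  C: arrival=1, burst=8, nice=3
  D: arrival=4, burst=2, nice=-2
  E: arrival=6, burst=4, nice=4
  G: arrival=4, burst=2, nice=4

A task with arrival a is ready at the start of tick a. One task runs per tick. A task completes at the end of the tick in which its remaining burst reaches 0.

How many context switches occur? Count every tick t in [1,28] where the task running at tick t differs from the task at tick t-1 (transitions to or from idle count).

context switches = 8

t=0: ready={A} → run A
t=1: ready={A,B,C} → run C
t=2: ready={A,B,C} → run C
t=3: ready={A,B,C} → run C
t=4: ready={A,B,C,D,G} → run D
t=5: ready={A,B,C,D,G} → run D
t=6: ready={A,B,C,E,G} → run C
t=7: ready={A,B,C,E,G} → run C
t=8: ready={A,B,C,E,G} → run C
t=9: ready={A,B,C,E,G} → run C
t=10: ready={A,B,C,E,G} → run C
t=11: ready={A,B,E,G} → run A
t=12: ready={B,E,G} → run B
t=13: ready={B,E,G} → run B
t=14: ready={B,E,G} → run B
t=15: ready={B,E,G} → run B
t=16: ready={B,E,G} → run B
t=17: ready={E,G} → run E
t=18: ready={E,G} → run E
t=19: ready={E,G} → run E
t=20: ready={E,G} → run E
t=21: ready={G} → run G
t=22: ready={G} → run G
t=23: (idle)
t=24: (idle)
t=25: (idle)
t=26: (idle)
t=27: (idle)
t=28: (idle)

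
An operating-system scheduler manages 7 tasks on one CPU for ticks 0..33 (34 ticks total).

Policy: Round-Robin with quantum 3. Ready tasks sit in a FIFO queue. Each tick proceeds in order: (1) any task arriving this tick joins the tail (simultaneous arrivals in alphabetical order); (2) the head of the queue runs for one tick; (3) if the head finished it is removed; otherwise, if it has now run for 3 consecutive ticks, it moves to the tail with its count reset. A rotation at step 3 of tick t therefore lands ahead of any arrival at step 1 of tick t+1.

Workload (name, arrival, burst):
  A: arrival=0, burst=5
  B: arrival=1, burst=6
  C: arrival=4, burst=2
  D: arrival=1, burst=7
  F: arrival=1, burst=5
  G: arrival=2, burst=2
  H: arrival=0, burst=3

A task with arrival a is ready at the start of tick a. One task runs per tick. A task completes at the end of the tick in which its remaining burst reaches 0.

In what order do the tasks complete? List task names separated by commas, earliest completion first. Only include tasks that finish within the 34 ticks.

completion order = H, G, A, C, B, F, D

t=0: queue=[A,H] q_used=0 → run A
t=1: queue=[A,H,B,D,F] q_used=1 → run A
t=2: queue=[A,H,B,D,F,G] q_used=2 → run A
t=3: queue=[H,B,D,F,G,A] q_used=0 → run H
t=4: queue=[H,B,D,F,G,A,C] q_used=1 → run H
t=5: queue=[H,B,D,F,G,A,C] q_used=2 → run H
t=6: queue=[B,D,F,G,A,C] q_used=0 → run B
t=7: queue=[B,D,F,G,A,C] q_used=1 → run B
t=8: queue=[B,D,F,G,A,C] q_used=2 → run B
t=9: queue=[D,F,G,A,C,B] q_used=0 → run D
t=10: queue=[D,F,G,A,C,B] q_used=1 → run D
t=11: queue=[D,F,G,A,C,B] q_used=2 → run D
t=12: queue=[F,G,A,C,B,D] q_used=0 → run F
t=13: queue=[F,G,A,C,B,D] q_used=1 → run F
t=14: queue=[F,G,A,C,B,D] q_used=2 → run F
t=15: queue=[G,A,C,B,D,F] q_used=0 → run G
t=16: queue=[G,A,C,B,D,F] q_used=1 → run G
t=17: queue=[A,C,B,D,F] q_used=0 → run A
t=18: queue=[A,C,B,D,F] q_used=1 → run A
t=19: queue=[C,B,D,F] q_used=0 → run C
t=20: queue=[C,B,D,F] q_used=1 → run C
t=21: queue=[B,D,F] q_used=0 → run B
t=22: queue=[B,D,F] q_used=1 → run B
t=23: queue=[B,D,F] q_used=2 → run B
t=24: queue=[D,F] q_used=0 → run D
t=25: queue=[D,F] q_used=1 → run D
t=26: queue=[D,F] q_used=2 → run D
t=27: queue=[F,D] q_used=0 → run F
t=28: queue=[F,D] q_used=1 → run F
t=29: queue=[D] q_used=0 → run D
t=30: (idle)
t=31: (idle)
t=32: (idle)
t=33: (idle)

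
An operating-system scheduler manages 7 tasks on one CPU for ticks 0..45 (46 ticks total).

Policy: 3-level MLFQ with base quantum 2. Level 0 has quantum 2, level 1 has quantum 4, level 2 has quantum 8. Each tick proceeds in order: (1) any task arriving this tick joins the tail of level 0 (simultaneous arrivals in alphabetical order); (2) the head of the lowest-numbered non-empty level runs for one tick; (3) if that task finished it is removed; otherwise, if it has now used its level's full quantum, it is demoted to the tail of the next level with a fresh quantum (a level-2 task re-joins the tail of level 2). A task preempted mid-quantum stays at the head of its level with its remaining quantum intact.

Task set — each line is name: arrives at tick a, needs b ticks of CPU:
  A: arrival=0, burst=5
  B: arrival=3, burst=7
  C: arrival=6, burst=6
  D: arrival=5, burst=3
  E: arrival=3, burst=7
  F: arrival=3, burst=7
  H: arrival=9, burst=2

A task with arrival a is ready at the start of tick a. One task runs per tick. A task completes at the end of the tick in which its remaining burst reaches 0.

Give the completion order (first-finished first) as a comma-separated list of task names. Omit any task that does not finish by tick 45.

completion order = H, A, D, C, B, E, F

t=0: L0/L1/L2 = A/-/- → run A
t=1: L0/L1/L2 = A/-/- → run A
t=2: L0/L1/L2 = -/A/- → run A
t=3: L0/L1/L2 = BEF/A/- → run B
t=4: L0/L1/L2 = BEF/A/- → run B
t=5: L0/L1/L2 = EFD/AB/- → run E
t=6: L0/L1/L2 = EFDC/AB/- → run E
t=7: L0/L1/L2 = FDC/ABE/- → run F
t=8: L0/L1/L2 = FDC/ABE/- → run F
t=9: L0/L1/L2 = DCH/ABEF/- → run D
t=10: L0/L1/L2 = DCH/ABEF/- → run D
t=11: L0/L1/L2 = CH/ABEFD/- → run C
t=12: L0/L1/L2 = CH/ABEFD/- → run C
t=13: L0/L1/L2 = H/ABEFDC/- → run H
t=14: L0/L1/L2 = H/ABEFDC/- → run H
t=15: L0/L1/L2 = -/ABEFDC/- → run A
t=16: L0/L1/L2 = -/ABEFDC/- → run A
t=17: L0/L1/L2 = -/BEFDC/- → run B
t=18: L0/L1/L2 = -/BEFDC/- → run B
t=19: L0/L1/L2 = -/BEFDC/- → run B
t=20: L0/L1/L2 = -/BEFDC/- → run B
t=21: L0/L1/L2 = -/EFDC/B → run E
t=22: L0/L1/L2 = -/EFDC/B → run E
t=23: L0/L1/L2 = -/EFDC/B → run E
t=24: L0/L1/L2 = -/EFDC/B → run E
t=25: L0/L1/L2 = -/FDC/BE → run F
t=26: L0/L1/L2 = -/FDC/BE → run F
t=27: L0/L1/L2 = -/FDC/BE → run F
t=28: L0/L1/L2 = -/FDC/BE → run F
t=29: L0/L1/L2 = -/DC/BEF → run D
t=30: L0/L1/L2 = -/C/BEF → run C
t=31: L0/L1/L2 = -/C/BEF → run C
t=32: L0/L1/L2 = -/C/BEF → run C
t=33: L0/L1/L2 = -/C/BEF → run C
t=34: L0/L1/L2 = -/-/BEF → run B
t=35: L0/L1/L2 = -/-/EF → run E
t=36: L0/L1/L2 = -/-/F → run F
t=37: (idle)
t=38: (idle)
t=39: (idle)
t=40: (idle)
t=41: (idle)
t=42: (idle)
t=43: (idle)
t=44: (idle)
t=45: (idle)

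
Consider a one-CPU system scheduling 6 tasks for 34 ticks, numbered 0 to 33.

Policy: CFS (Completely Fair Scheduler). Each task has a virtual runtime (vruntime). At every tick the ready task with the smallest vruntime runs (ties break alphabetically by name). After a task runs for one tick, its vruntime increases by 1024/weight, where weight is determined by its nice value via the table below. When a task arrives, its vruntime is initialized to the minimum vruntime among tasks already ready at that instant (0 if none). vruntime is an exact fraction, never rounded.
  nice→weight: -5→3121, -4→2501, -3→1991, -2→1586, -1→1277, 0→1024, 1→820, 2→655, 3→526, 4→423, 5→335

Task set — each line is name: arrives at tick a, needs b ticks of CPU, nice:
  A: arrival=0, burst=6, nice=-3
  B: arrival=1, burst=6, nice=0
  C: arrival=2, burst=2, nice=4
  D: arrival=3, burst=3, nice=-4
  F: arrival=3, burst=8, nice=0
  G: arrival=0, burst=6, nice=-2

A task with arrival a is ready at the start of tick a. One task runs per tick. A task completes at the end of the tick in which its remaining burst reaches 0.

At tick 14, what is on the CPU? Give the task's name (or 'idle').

running at tick 14 = A

t=0: vr[A=0 G=0] → run A
t=1: vr[A=1024/1991 B=0 G=0] → run B
t=2: vr[A=1024/1991 B=1 C=0 G=0] → run C
t=3: vr[A=1024/1991 B=1 C=1024/423 D=0 F=0 G=0] → run D
t=4: vr[A=1024/1991 B=1 C=1024/423 D=1024/2501 F=0 G=0] → run F
t=5: vr[A=1024/1991 B=1 C=1024/423 D=1024/2501 F=1 G=0] → run G
t=6: vr[A=1024/1991 B=1 C=1024/423 D=1024/2501 F=1 G=512/793] → run D
t=7: vr[A=1024/1991 B=1 C=1024/423 D=2048/2501 F=1 G=512/793] → run A
t=8: vr[A=2048/1991 B=1 C=1024/423 D=2048/2501 F=1 G=512/793] → run G
t=9: vr[A=2048/1991 B=1 C=1024/423 D=2048/2501 F=1 G=1024/793] → run D
t=10: vr[A=2048/1991 B=1 C=1024/423 F=1 G=1024/793] → run B
t=11: vr[A=2048/1991 B=2 C=1024/423 F=1 G=1024/793] → run F
t=12: vr[A=2048/1991 B=2 C=1024/423 F=2 G=1024/793] → run A
t=13: vr[A=3072/1991 B=2 C=1024/423 F=2 G=1024/793] → run G
t=14: vr[A=3072/1991 B=2 C=1024/423 F=2 G=1536/793] → run A
t=15: vr[A=4096/1991 B=2 C=1024/423 F=2 G=1536/793] → run G
t=16: vr[A=4096/1991 B=2 C=1024/423 F=2 G=2048/793] → run B
t=17: vr[A=4096/1991 B=3 C=1024/423 F=2 G=2048/793] → run F
t=18: vr[A=4096/1991 B=3 C=1024/423 F=3 G=2048/793] → run A
t=19: vr[A=5120/1991 B=3 C=1024/423 F=3 G=2048/793] → run C
t=20: vr[A=5120/1991 B=3 F=3 G=2048/793] → run A
t=21: vr[B=3 F=3 G=2048/793] → run G
t=22: vr[B=3 F=3 G=2560/793] → run B
t=23: vr[B=4 F=3 G=2560/793] → run F
t=24: vr[B=4 F=4 G=2560/793] → run G
t=25: vr[B=4 F=4] → run B
t=26: vr[B=5 F=4] → run F
t=27: vr[B=5 F=5] → run B
t=28: vr[F=5] → run F
t=29: vr[F=6] → run F
t=30: vr[F=7] → run F
t=31: (idle)
t=32: (idle)
t=33: (idle)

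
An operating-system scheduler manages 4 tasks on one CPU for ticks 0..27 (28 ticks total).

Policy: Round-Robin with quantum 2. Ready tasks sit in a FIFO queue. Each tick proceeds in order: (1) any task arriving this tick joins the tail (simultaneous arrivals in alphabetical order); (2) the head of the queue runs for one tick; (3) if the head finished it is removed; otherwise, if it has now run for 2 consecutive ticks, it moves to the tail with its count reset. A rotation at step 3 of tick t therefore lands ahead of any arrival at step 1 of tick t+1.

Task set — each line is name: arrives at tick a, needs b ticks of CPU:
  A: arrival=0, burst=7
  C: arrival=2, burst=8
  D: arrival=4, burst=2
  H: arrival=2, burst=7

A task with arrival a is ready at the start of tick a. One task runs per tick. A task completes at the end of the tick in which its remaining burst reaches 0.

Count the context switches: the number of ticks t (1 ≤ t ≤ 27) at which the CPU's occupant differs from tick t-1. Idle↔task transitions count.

t=0: queue=[A] q_used=0 → run A
t=1: queue=[A] q_used=1 → run A
t=2: queue=[A,C,H] q_used=0 → run A
t=3: queue=[A,C,H] q_used=1 → run A
t=4: queue=[C,H,A,D] q_used=0 → run C
t=5: queue=[C,H,A,D] q_used=1 → run C
t=6: queue=[H,A,D,C] q_used=0 → run H
t=7: queue=[H,A,D,C] q_used=1 → run H
t=8: queue=[A,D,C,H] q_used=0 → run A
t=9: queue=[A,D,C,H] q_used=1 → run A
t=10: queue=[D,C,H,A] q_used=0 → run D
t=11: queue=[D,C,H,A] q_used=1 → run D
t=12: queue=[C,H,A] q_used=0 → run C
t=13: queue=[C,H,A] q_used=1 → run C
t=14: queue=[H,A,C] q_used=0 → run H
t=15: queue=[H,A,C] q_used=1 → run H
t=16: queue=[A,C,H] q_used=0 → run A
t=17: queue=[C,H] q_used=0 → run C
t=18: queue=[C,H] q_used=1 → run C
t=19: queue=[H,C] q_used=0 → run H
t=20: queue=[H,C] q_used=1 → run H
t=21: queue=[C,H] q_used=0 → run C
t=22: queue=[C,H] q_used=1 → run C
t=23: queue=[H] q_used=0 → run H
t=24: (idle)
t=25: (idle)
t=26: (idle)
t=27: (idle)

context switches = 12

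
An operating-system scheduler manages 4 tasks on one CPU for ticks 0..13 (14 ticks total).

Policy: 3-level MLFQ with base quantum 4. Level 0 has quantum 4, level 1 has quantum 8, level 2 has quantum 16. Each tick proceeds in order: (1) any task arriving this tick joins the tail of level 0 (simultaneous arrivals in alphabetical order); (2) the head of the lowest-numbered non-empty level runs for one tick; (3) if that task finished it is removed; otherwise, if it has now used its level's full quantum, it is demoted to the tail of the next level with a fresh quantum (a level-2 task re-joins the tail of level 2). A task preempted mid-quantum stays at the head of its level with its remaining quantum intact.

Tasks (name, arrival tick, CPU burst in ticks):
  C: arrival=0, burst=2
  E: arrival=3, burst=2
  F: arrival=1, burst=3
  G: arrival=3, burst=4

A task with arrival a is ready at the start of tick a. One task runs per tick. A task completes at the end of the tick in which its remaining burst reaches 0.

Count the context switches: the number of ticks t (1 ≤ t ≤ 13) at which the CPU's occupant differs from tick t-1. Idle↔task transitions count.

t=0: L0/L1/L2 = C/-/- → run C
t=1: L0/L1/L2 = CF/-/- → run C
t=2: L0/L1/L2 = F/-/- → run F
t=3: L0/L1/L2 = FEG/-/- → run F
t=4: L0/L1/L2 = FEG/-/- → run F
t=5: L0/L1/L2 = EG/-/- → run E
t=6: L0/L1/L2 = EG/-/- → run E
t=7: L0/L1/L2 = G/-/- → run G
t=8: L0/L1/L2 = G/-/- → run G
t=9: L0/L1/L2 = G/-/- → run G
t=10: L0/L1/L2 = G/-/- → run G
t=11: (idle)
t=12: (idle)
t=13: (idle)

context switches = 4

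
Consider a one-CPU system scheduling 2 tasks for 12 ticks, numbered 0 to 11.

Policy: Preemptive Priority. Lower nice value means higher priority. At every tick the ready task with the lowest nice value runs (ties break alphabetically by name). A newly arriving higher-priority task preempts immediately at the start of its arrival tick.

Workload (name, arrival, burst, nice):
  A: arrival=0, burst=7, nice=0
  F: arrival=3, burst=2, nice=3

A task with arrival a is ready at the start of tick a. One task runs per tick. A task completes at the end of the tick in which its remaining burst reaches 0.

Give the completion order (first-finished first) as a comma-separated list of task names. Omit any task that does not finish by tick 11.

completion order = A, F

t=0: ready={A} → run A
t=1: ready={A} → run A
t=2: ready={A} → run A
t=3: ready={A,F} → run A
t=4: ready={A,F} → run A
t=5: ready={A,F} → run A
t=6: ready={A,F} → run A
t=7: ready={F} → run F
t=8: ready={F} → run F
t=9: (idle)
t=10: (idle)
t=11: (idle)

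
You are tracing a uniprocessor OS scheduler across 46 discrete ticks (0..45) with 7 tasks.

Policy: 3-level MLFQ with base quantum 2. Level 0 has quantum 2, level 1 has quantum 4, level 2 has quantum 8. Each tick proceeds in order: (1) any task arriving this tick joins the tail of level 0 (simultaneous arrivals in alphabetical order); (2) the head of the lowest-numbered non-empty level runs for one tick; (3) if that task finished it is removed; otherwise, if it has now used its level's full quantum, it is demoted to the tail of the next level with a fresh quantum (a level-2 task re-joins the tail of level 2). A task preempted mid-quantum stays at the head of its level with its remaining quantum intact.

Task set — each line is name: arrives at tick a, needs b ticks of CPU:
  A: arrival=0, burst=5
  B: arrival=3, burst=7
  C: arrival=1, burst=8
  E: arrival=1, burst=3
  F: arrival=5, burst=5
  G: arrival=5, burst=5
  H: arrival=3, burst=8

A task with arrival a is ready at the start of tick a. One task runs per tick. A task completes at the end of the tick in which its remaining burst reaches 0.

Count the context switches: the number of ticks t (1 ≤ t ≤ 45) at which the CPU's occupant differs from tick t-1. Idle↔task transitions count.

context switches = 17

t=0: L0/L1/L2 = A/-/- → run A
t=1: L0/L1/L2 = ACE/-/- → run A
t=2: L0/L1/L2 = CE/A/- → run C
t=3: L0/L1/L2 = CEBH/A/- → run C
t=4: L0/L1/L2 = EBH/AC/- → run E
t=5: L0/L1/L2 = EBHFG/AC/- → run E
t=6: L0/L1/L2 = BHFG/ACE/- → run B
t=7: L0/L1/L2 = BHFG/ACE/- → run B
t=8: L0/L1/L2 = HFG/ACEB/- → run H
t=9: L0/L1/L2 = HFG/ACEB/- → run H
t=10: L0/L1/L2 = FG/ACEBH/- → run F
t=11: L0/L1/L2 = FG/ACEBH/- → run F
t=12: L0/L1/L2 = G/ACEBHF/- → run G
t=13: L0/L1/L2 = G/ACEBHF/- → run G
t=14: L0/L1/L2 = -/ACEBHFG/- → run A
t=15: L0/L1/L2 = -/ACEBHFG/- → run A
t=16: L0/L1/L2 = -/ACEBHFG/- → run A
t=17: L0/L1/L2 = -/CEBHFG/- → run C
t=18: L0/L1/L2 = -/CEBHFG/- → run C
t=19: L0/L1/L2 = -/CEBHFG/- → run C
t=20: L0/L1/L2 = -/CEBHFG/- → run C
t=21: L0/L1/L2 = -/EBHFG/C → run E
t=22: L0/L1/L2 = -/BHFG/C → run B
t=23: L0/L1/L2 = -/BHFG/C → run B
t=24: L0/L1/L2 = -/BHFG/C → run B
t=25: L0/L1/L2 = -/BHFG/C → run B
t=26: L0/L1/L2 = -/HFG/CB → run H
t=27: L0/L1/L2 = -/HFG/CB → run H
t=28: L0/L1/L2 = -/HFG/CB → run H
t=29: L0/L1/L2 = -/HFG/CB → run H
t=30: L0/L1/L2 = -/FG/CBH → run F
t=31: L0/L1/L2 = -/FG/CBH → run F
t=32: L0/L1/L2 = -/FG/CBH → run F
t=33: L0/L1/L2 = -/G/CBH → run G
t=34: L0/L1/L2 = -/G/CBH → run G
t=35: L0/L1/L2 = -/G/CBH → run G
t=36: L0/L1/L2 = -/-/CBH → run C
t=37: L0/L1/L2 = -/-/CBH → run C
t=38: L0/L1/L2 = -/-/BH → run B
t=39: L0/L1/L2 = -/-/H → run H
t=40: L0/L1/L2 = -/-/H → run H
t=41: (idle)
t=42: (idle)
t=43: (idle)
t=44: (idle)
t=45: (idle)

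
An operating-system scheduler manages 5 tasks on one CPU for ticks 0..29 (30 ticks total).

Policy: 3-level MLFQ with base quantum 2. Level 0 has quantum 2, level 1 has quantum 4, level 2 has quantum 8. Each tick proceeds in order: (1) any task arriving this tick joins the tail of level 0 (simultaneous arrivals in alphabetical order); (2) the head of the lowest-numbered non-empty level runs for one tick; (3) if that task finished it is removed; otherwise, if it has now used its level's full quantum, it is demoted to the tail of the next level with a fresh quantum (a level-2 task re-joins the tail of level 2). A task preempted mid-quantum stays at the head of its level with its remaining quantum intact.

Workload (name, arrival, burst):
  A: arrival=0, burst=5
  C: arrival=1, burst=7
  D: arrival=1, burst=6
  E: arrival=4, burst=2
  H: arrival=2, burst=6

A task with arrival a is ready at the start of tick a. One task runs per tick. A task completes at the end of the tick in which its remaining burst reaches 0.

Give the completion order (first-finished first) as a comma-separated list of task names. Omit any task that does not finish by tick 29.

t=0: L0/L1/L2 = A/-/- → run A
t=1: L0/L1/L2 = ACD/-/- → run A
t=2: L0/L1/L2 = CDH/A/- → run C
t=3: L0/L1/L2 = CDH/A/- → run C
t=4: L0/L1/L2 = DHE/AC/- → run D
t=5: L0/L1/L2 = DHE/AC/- → run D
t=6: L0/L1/L2 = HE/ACD/- → run H
t=7: L0/L1/L2 = HE/ACD/- → run H
t=8: L0/L1/L2 = E/ACDH/- → run E
t=9: L0/L1/L2 = E/ACDH/- → run E
t=10: L0/L1/L2 = -/ACDH/- → run A
t=11: L0/L1/L2 = -/ACDH/- → run A
t=12: L0/L1/L2 = -/ACDH/- → run A
t=13: L0/L1/L2 = -/CDH/- → run C
t=14: L0/L1/L2 = -/CDH/- → run C
t=15: L0/L1/L2 = -/CDH/- → run C
t=16: L0/L1/L2 = -/CDH/- → run C
t=17: L0/L1/L2 = -/DH/C → run D
t=18: L0/L1/L2 = -/DH/C → run D
t=19: L0/L1/L2 = -/DH/C → run D
t=20: L0/L1/L2 = -/DH/C → run D
t=21: L0/L1/L2 = -/H/C → run H
t=22: L0/L1/L2 = -/H/C → run H
t=23: L0/L1/L2 = -/H/C → run H
t=24: L0/L1/L2 = -/H/C → run H
t=25: L0/L1/L2 = -/-/C → run C
t=26: (idle)
t=27: (idle)
t=28: (idle)
t=29: (idle)

completion order = E, A, D, H, C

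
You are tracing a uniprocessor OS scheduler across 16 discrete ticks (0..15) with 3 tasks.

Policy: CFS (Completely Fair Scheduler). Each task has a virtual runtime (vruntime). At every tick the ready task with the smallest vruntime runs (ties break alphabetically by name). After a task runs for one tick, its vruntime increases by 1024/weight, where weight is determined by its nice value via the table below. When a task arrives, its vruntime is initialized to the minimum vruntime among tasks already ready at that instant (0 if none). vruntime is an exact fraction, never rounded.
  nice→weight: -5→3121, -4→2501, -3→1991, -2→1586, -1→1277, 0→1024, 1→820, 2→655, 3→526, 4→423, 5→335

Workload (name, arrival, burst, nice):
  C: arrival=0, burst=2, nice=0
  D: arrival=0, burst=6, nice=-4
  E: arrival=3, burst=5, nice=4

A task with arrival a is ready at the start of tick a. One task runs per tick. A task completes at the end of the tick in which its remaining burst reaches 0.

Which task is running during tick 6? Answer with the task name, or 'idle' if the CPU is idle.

running at tick 6 = D

t=0: vr[C=0 D=0] → run C
t=1: vr[C=1 D=0] → run D
t=2: vr[C=1 D=1024/2501] → run D
t=3: vr[C=1 D=2048/2501 E=2048/2501] → run D
t=4: vr[C=1 D=3072/2501 E=2048/2501] → run E
t=5: vr[C=1 D=3072/2501 E=3427328/1057923] → run C
t=6: vr[D=3072/2501 E=3427328/1057923] → run D
t=7: vr[D=4096/2501 E=3427328/1057923] → run D
t=8: vr[D=5120/2501 E=3427328/1057923] → run D
t=9: vr[E=3427328/1057923] → run E
t=10: vr[E=5988352/1057923] → run E
t=11: vr[E=2849792/352641] → run E
t=12: vr[E=11110400/1057923] → run E
t=13: (idle)
t=14: (idle)
t=15: (idle)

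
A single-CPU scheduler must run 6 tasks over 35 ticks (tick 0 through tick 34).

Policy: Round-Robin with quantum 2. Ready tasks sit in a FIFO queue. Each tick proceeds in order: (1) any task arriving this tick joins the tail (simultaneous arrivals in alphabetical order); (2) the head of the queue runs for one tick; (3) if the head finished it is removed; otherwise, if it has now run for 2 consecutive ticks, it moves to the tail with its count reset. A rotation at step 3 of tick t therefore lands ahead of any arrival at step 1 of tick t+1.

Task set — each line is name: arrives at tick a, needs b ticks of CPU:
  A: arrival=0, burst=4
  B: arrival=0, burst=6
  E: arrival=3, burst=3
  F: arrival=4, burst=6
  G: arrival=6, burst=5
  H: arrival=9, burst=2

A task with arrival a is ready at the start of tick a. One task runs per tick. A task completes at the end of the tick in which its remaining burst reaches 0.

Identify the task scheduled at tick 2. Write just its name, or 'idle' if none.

running at tick 2 = B

t=0: queue=[A,B] q_used=0 → run A
t=1: queue=[A,B] q_used=1 → run A
t=2: queue=[B,A] q_used=0 → run B
t=3: queue=[B,A,E] q_used=1 → run B
t=4: queue=[A,E,B,F] q_used=0 → run A
t=5: queue=[A,E,B,F] q_used=1 → run A
t=6: queue=[E,B,F,G] q_used=0 → run E
t=7: queue=[E,B,F,G] q_used=1 → run E
t=8: queue=[B,F,G,E] q_used=0 → run B
t=9: queue=[B,F,G,E,H] q_used=1 → run B
t=10: queue=[F,G,E,H,B] q_used=0 → run F
t=11: queue=[F,G,E,H,B] q_used=1 → run F
t=12: queue=[G,E,H,B,F] q_used=0 → run G
t=13: queue=[G,E,H,B,F] q_used=1 → run G
t=14: queue=[E,H,B,F,G] q_used=0 → run E
t=15: queue=[H,B,F,G] q_used=0 → run H
t=16: queue=[H,B,F,G] q_used=1 → run H
t=17: queue=[B,F,G] q_used=0 → run B
t=18: queue=[B,F,G] q_used=1 → run B
t=19: queue=[F,G] q_used=0 → run F
t=20: queue=[F,G] q_used=1 → run F
t=21: queue=[G,F] q_used=0 → run G
t=22: queue=[G,F] q_used=1 → run G
t=23: queue=[F,G] q_used=0 → run F
t=24: queue=[F,G] q_used=1 → run F
t=25: queue=[G] q_used=0 → run G
t=26: (idle)
t=27: (idle)
t=28: (idle)
t=29: (idle)
t=30: (idle)
t=31: (idle)
t=32: (idle)
t=33: (idle)
t=34: (idle)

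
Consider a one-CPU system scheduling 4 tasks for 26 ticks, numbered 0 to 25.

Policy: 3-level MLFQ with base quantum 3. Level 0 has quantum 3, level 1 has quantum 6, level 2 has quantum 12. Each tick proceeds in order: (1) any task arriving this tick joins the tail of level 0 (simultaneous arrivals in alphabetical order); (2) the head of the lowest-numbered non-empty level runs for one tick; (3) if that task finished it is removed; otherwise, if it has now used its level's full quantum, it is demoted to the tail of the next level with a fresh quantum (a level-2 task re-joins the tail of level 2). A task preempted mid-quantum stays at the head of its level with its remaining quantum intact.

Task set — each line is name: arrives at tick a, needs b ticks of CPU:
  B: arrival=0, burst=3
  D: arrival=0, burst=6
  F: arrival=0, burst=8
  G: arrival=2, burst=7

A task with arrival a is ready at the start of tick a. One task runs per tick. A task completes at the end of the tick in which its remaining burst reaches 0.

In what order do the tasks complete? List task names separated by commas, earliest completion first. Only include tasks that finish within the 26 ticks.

completion order = B, D, F, G

t=0: L0/L1/L2 = BDF/-/- → run B
t=1: L0/L1/L2 = BDF/-/- → run B
t=2: L0/L1/L2 = BDFG/-/- → run B
t=3: L0/L1/L2 = DFG/-/- → run D
t=4: L0/L1/L2 = DFG/-/- → run D
t=5: L0/L1/L2 = DFG/-/- → run D
t=6: L0/L1/L2 = FG/D/- → run F
t=7: L0/L1/L2 = FG/D/- → run F
t=8: L0/L1/L2 = FG/D/- → run F
t=9: L0/L1/L2 = G/DF/- → run G
t=10: L0/L1/L2 = G/DF/- → run G
t=11: L0/L1/L2 = G/DF/- → run G
t=12: L0/L1/L2 = -/DFG/- → run D
t=13: L0/L1/L2 = -/DFG/- → run D
t=14: L0/L1/L2 = -/DFG/- → run D
t=15: L0/L1/L2 = -/FG/- → run F
t=16: L0/L1/L2 = -/FG/- → run F
t=17: L0/L1/L2 = -/FG/- → run F
t=18: L0/L1/L2 = -/FG/- → run F
t=19: L0/L1/L2 = -/FG/- → run F
t=20: L0/L1/L2 = -/G/- → run G
t=21: L0/L1/L2 = -/G/- → run G
t=22: L0/L1/L2 = -/G/- → run G
t=23: L0/L1/L2 = -/G/- → run G
t=24: (idle)
t=25: (idle)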